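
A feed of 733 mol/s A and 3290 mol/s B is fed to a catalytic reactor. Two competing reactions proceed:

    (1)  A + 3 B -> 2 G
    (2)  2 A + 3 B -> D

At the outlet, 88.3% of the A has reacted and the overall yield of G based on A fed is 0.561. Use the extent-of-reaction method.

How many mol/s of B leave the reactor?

Yield of G: 2ξ₁ / 733 = 0.561 → ξ₁ = 205.6 mol/s.
Conversion of A: 1ξ₁ + 2ξ₂ = 0.883 × 733 = 647.2 → ξ₂ = 220.8 mol/s.
Outlet amounts (n = n₀ + Σ ν·ξ):
  A: 733 − 1(205.6) − 2(220.8) = 85.76
  B: 3290 − 3(205.6) − 3(220.8) = 2011
  G: 0 + 2(205.6) = 411.2
  D: 0 + 1(220.8) = 220.8

2010 mol/s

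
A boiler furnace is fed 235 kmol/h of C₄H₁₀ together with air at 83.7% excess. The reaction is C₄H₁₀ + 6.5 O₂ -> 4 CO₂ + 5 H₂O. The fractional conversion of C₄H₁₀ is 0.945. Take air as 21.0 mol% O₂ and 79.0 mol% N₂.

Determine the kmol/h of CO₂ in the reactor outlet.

Stoichiometric O₂ = 6.5 × 235 = 1528 kmol/h; O₂ fed = 1528 × 1.837 = 2806 kmol/h.
N₂ fed = 2806 × 79/21 = 10560 kmol/h.
Fuel reacted = 0.945 × 235 → ξ = 222.1 kmol/h.
Outlet (n = n₀ + ν ξ):
  C₄H₁₀: 235 − 1(222.1) = 12.93
  O₂: 2806 − 6.5(222.1) = 1363
  N₂: 10560 (inert)
  CO₂: 0 + 4(222.1) = 888.3
  H₂O: 0 + 5(222.1) = 1110

888 kmol/h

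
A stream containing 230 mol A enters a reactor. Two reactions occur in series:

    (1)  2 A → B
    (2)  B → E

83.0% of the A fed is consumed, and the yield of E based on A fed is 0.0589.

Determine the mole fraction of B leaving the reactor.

0.609

Conversion of A: A consumed = 2ξ₁ = 0.83 × 230 → ξ₁ = 95.45 mol.
Yield of E: 1ξ₂ / 230 = 0.0589 → ξ₂ = 13.55 mol.
Outlet amounts (n = n₀ + Σ ν·ξ):
  A: 230 − 2(95.45) = 39.1
  B: 0 + 1(95.45) − 1(13.55) = 81.9
  E: 0 + 1(13.55) = 13.55
Total out = 134.6 mol; y_B = 81.9 / 134.6 = 0.6087.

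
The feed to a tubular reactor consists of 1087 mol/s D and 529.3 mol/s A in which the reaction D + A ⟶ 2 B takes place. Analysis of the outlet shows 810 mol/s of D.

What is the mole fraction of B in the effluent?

0.343

For D: n = n₀ − 1ξ → 810 = 1087 − 1ξ, giving ξ = 277 mol/s.
Outlet amounts (n = n₀ + ν ξ):
  D: 1087 − 1(277) = 810
  A: 529.3 − 1(277) = 252.3
  B: 0 + 2(277) = 554
Total out = 1616 mol/s; y_B = 554 / 1616 = 0.3428.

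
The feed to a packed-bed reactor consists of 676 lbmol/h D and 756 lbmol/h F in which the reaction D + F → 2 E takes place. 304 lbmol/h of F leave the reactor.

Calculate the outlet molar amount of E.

904 lbmol/h

For F: n = n₀ − 1ξ → 304 = 756 − 1ξ, giving ξ = 452 lbmol/h.
Outlet amounts (n = n₀ + ν ξ):
  D: 676 − 1(452) = 224
  F: 756 − 1(452) = 304
  E: 0 + 2(452) = 904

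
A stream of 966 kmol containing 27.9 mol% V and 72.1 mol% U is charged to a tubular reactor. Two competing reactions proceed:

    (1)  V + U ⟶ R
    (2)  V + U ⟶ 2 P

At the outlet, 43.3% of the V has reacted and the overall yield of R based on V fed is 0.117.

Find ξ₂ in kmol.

ξ₂ = 85.2 kmol

Yield of R: 1ξ₁ / 269.5 = 0.117 → ξ₁ = 31.53 kmol.
Conversion of V: 1ξ₁ + 1ξ₂ = 0.433 × 269.5 = 116.7 → ξ₂ = 85.17 kmol.
Outlet amounts (n = n₀ + Σ ν·ξ):
  V: 269.5 − 1(31.53) − 1(85.17) = 152.8
  U: 696.5 − 1(31.53) − 1(85.17) = 579.8
  R: 0 + 1(31.53) = 31.53
  P: 0 + 2(85.17) = 170.3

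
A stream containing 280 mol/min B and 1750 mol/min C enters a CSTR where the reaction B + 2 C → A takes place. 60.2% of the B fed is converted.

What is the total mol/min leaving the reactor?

B reacted = 0.602 × 280 = 168.6 mol/min; ν_B = −1, so ξ = 168.6/1 = 168.6 mol/min.
Outlet amounts (n = n₀ + ν ξ):
  B: 280 − 1(168.6) = 111.4
  C: 1750 − 2(168.6) = 1413
  A: 0 + 1(168.6) = 168.6
Total out = 111.4 + 1413 + 168.6 = 1693 mol/min.

1690 mol/min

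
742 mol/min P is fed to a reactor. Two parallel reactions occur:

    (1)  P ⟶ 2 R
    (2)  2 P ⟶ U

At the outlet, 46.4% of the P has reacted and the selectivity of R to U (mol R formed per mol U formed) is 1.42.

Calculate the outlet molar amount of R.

Conversion of P: P consumed = 0.464 × 742 = 344.3 mol/min = 1ξ₁ + 2ξ₂.
Selectivity: 2ξ₁ / (1ξ₂) = 1.42 → ξ₁ = 0.71 ξ₂.
Substitute: (1·0.71 + 2) ξ₂ = 344.3 → ξ₂ = 127 mol/min, ξ₁ = 90.2 mol/min.
Outlet amounts (n = n₀ + Σ ν·ξ):
  P: 742 − 1(90.2) − 2(127) = 397.7
  R: 0 + 2(90.2) = 180.4
  U: 0 + 1(127) = 127

180 mol/min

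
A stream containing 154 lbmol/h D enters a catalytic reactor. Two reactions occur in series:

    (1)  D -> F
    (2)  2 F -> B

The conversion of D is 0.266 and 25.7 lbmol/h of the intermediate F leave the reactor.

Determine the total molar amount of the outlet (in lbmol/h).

146 lbmol/h

Conversion of D: D consumed = 1ξ₁ = 0.266 × 154 → ξ₁ = 40.96 lbmol/h.
F balance: n_F = 0 + 1ξ₁ − 2ξ₂ = 25.7 → ξ₂ = (1·40.96 − 25.7)/2 = 7.632 lbmol/h.
Outlet amounts (n = n₀ + Σ ν·ξ):
  D: 154 − 1(40.96) = 113
  F: 0 + 1(40.96) − 2(7.632) = 25.7
  B: 0 + 1(7.632) = 7.632
Total out = 113 + 25.7 + 7.632 = 146.4 lbmol/h.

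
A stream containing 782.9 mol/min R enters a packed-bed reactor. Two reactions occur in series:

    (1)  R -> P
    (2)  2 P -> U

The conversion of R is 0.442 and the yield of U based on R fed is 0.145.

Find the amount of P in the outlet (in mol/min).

119 mol/min

Conversion of R: R consumed = 1ξ₁ = 0.442 × 782.9 → ξ₁ = 346 mol/min.
Yield of U: 1ξ₂ / 782.9 = 0.145 → ξ₂ = 113.5 mol/min.
Outlet amounts (n = n₀ + Σ ν·ξ):
  R: 782.9 − 1(346) = 436.9
  P: 0 + 1(346) − 2(113.5) = 119
  U: 0 + 1(113.5) = 113.5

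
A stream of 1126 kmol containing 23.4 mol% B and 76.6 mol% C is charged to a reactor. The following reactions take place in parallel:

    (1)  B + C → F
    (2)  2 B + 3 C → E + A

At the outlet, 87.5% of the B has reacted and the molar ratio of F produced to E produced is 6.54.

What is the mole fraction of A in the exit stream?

0.0311

Conversion of B: B consumed = 0.875 × 263.5 = 230.5 kmol = 1ξ₁ + 2ξ₂.
Selectivity: 1ξ₁ / (1ξ₂) = 6.54 → ξ₁ = 6.54 ξ₂.
Substitute: (1·6.54 + 2) ξ₂ = 230.5 → ξ₂ = 27 kmol, ξ₁ = 176.6 kmol.
Outlet amounts (n = n₀ + Σ ν·ξ):
  B: 263.5 − 1(176.6) − 2(27) = 32.94
  C: 862.5 − 1(176.6) − 3(27) = 605
  F: 0 + 1(176.6) = 176.6
  E: 0 + 1(27) = 27
  A: 0 + 1(27) = 27
Total out = 868.5 kmol; y_A = 27 / 868.5 = 0.03109.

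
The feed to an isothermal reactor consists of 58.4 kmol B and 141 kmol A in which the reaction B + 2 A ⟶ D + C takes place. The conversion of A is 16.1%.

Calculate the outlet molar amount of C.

11.4 kmol

A reacted = 0.161 × 141 = 22.7 kmol; ν_A = −2, so ξ = 22.7/2 = 11.35 kmol.
Outlet amounts (n = n₀ + ν ξ):
  B: 58.4 − 1(11.35) = 47.05
  A: 141 − 2(11.35) = 118.3
  D: 0 + 1(11.35) = 11.35
  C: 0 + 1(11.35) = 11.35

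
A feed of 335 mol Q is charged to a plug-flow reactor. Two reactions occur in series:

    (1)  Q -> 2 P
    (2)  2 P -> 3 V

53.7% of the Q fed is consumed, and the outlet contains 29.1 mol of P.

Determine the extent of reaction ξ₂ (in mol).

ξ₂ = 165 mol

Conversion of Q: Q consumed = 1ξ₁ = 0.537 × 335 → ξ₁ = 179.9 mol.
P balance: n_P = 0 + 2ξ₁ − 2ξ₂ = 29.1 → ξ₂ = (2·179.9 − 29.1)/2 = 165.3 mol.
Outlet amounts (n = n₀ + Σ ν·ξ):
  Q: 335 − 1(179.9) = 155.1
  P: 0 + 2(179.9) − 2(165.3) = 29.1
  V: 0 + 3(165.3) = 496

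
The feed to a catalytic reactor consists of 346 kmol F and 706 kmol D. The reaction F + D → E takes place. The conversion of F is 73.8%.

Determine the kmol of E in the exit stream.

F reacted = 0.738 × 346 = 255.3 kmol; ν_F = −1, so ξ = 255.3/1 = 255.3 kmol.
Outlet amounts (n = n₀ + ν ξ):
  F: 346 − 1(255.3) = 90.65
  D: 706 − 1(255.3) = 450.7
  E: 0 + 1(255.3) = 255.3

255 kmol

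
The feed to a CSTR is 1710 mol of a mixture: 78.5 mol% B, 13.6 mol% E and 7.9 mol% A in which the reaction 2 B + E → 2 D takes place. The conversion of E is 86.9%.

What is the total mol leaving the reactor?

1510 mol

E reacted = 0.869 × 232.6 = 202.1 mol; ν_E = −1, so ξ = 202.1/1 = 202.1 mol.
Outlet amounts (n = n₀ + ν ξ):
  B: 1342 − 2(202.1) = 938.2
  E: 232.6 − 1(202.1) = 30.47
  D: 0 + 2(202.1) = 404.2
  A: 135.1 (inert)
Total out = 938.2 + 30.47 + 404.2 + 135.1 = 1508 mol.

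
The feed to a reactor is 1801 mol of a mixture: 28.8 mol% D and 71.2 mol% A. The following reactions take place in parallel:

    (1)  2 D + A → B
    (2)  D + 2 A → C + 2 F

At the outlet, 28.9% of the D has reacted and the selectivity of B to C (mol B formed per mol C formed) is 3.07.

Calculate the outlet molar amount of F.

42 mol

Conversion of D: D consumed = 0.289 × 518.7 = 149.9 mol = 2ξ₁ + 1ξ₂.
Selectivity: 1ξ₁ / (1ξ₂) = 3.07 → ξ₁ = 3.07 ξ₂.
Substitute: (2·3.07 + 1) ξ₂ = 149.9 → ξ₂ = 20.99 mol, ξ₁ = 64.45 mol.
Outlet amounts (n = n₀ + Σ ν·ξ):
  D: 518.7 − 2(64.45) − 1(20.99) = 368.8
  A: 1282 − 1(64.45) − 2(20.99) = 1176
  B: 0 + 1(64.45) = 64.45
  C: 0 + 1(20.99) = 20.99
  F: 0 + 2(20.99) = 41.99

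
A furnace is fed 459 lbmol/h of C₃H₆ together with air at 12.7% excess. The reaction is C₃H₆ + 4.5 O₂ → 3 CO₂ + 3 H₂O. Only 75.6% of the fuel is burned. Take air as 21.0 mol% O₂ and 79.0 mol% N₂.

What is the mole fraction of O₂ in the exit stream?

Stoichiometric O₂ = 4.5 × 459 = 2066 lbmol/h; O₂ fed = 2066 × 1.127 = 2328 lbmol/h.
N₂ fed = 2328 × 79/21 = 8757 lbmol/h.
Fuel reacted = 0.756 × 459 → ξ = 347 lbmol/h.
Outlet (n = n₀ + ν ξ):
  C₃H₆: 459 − 1(347) = 112
  O₂: 2328 − 4.5(347) = 766.3
  N₂: 8757 (inert)
  CO₂: 0 + 3(347) = 1041
  H₂O: 0 + 3(347) = 1041
Total out = 11720 lbmol/h; y_O₂ = 766.3 / 11720 = 0.0654.

0.0654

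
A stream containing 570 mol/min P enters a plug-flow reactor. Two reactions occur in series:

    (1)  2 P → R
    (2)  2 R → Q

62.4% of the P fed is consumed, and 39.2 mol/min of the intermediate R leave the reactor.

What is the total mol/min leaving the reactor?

Conversion of P: P consumed = 2ξ₁ = 0.624 × 570 → ξ₁ = 177.8 mol/min.
R balance: n_R = 0 + 1ξ₁ − 2ξ₂ = 39.2 → ξ₂ = (1·177.8 − 39.2)/2 = 69.32 mol/min.
Outlet amounts (n = n₀ + Σ ν·ξ):
  P: 570 − 2(177.8) = 214.3
  R: 0 + 1(177.8) − 2(69.32) = 39.2
  Q: 0 + 1(69.32) = 69.32
Total out = 214.3 + 39.2 + 69.32 = 322.8 mol/min.

323 mol/min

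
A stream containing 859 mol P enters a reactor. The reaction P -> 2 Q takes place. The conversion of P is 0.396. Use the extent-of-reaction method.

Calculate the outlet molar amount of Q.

P reacted = 0.396 × 859 = 340.2 mol; ν_P = −1, so ξ = 340.2/1 = 340.2 mol.
Outlet amounts (n = n₀ + ν ξ):
  P: 859 − 1(340.2) = 518.8
  Q: 0 + 2(340.2) = 680.3

680 mol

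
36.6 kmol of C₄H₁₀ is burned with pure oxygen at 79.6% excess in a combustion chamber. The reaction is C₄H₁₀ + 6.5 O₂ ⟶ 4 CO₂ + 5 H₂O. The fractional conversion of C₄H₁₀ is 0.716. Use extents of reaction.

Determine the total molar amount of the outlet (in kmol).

Stoichiometric O₂ = 6.5 × 36.6 = 237.9 kmol; O₂ fed = 237.9 × 1.796 = 427.3 kmol.
Fuel reacted = 0.716 × 36.6 → ξ = 26.21 kmol.
Outlet (n = n₀ + ν ξ):
  C₄H₁₀: 36.6 − 1(26.21) = 10.39
  O₂: 427.3 − 6.5(26.21) = 256.9
  CO₂: 0 + 4(26.21) = 104.8
  H₂O: 0 + 5(26.21) = 131
Total out = 10.39 + 256.9 + 104.8 + 131 = 503.2 kmol.

503 kmol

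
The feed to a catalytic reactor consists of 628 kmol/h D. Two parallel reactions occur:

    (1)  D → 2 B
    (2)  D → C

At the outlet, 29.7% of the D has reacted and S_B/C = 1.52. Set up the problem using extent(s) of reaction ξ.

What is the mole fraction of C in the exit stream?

Conversion of D: D consumed = 0.297 × 628 = 186.5 kmol/h = 1ξ₁ + 1ξ₂.
Selectivity: 2ξ₁ / (1ξ₂) = 1.52 → ξ₁ = 0.76 ξ₂.
Substitute: (1·0.76 + 1) ξ₂ = 186.5 → ξ₂ = 106 kmol/h, ξ₁ = 80.54 kmol/h.
Outlet amounts (n = n₀ + Σ ν·ξ):
  D: 628 − 1(80.54) − 1(106) = 441.5
  B: 0 + 2(80.54) = 161.1
  C: 0 + 1(106) = 106
Total out = 708.5 kmol/h; y_C = 106 / 708.5 = 0.1496.

0.15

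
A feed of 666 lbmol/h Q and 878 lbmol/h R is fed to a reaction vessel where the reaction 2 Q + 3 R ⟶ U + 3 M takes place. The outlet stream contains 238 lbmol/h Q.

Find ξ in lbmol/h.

ξ = 214 lbmol/h

For Q: n = n₀ − 2ξ → 238 = 666 − 2ξ, giving ξ = 214 lbmol/h.
Outlet amounts (n = n₀ + ν ξ):
  Q: 666 − 2(214) = 238
  R: 878 − 3(214) = 236
  U: 0 + 1(214) = 214
  M: 0 + 3(214) = 642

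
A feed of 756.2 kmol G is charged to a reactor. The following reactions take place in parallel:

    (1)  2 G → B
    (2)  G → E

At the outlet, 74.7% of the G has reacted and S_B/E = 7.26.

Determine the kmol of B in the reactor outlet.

264 kmol

Conversion of G: G consumed = 0.747 × 756.2 = 564.9 kmol = 2ξ₁ + 1ξ₂.
Selectivity: 1ξ₁ / (1ξ₂) = 7.26 → ξ₁ = 7.26 ξ₂.
Substitute: (2·7.26 + 1) ξ₂ = 564.9 → ξ₂ = 36.4 kmol, ξ₁ = 264.2 kmol.
Outlet amounts (n = n₀ + Σ ν·ξ):
  G: 756.2 − 2(264.2) − 1(36.4) = 191.3
  B: 0 + 1(264.2) = 264.2
  E: 0 + 1(36.4) = 36.4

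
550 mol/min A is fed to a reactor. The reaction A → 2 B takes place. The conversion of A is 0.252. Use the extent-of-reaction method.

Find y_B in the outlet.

A reacted = 0.252 × 550 = 138.6 mol/min; ν_A = −1, so ξ = 138.6/1 = 138.6 mol/min.
Outlet amounts (n = n₀ + ν ξ):
  A: 550 − 1(138.6) = 411.4
  B: 0 + 2(138.6) = 277.2
Total out = 688.6 mol/min; y_B = 277.2 / 688.6 = 0.4026.

0.403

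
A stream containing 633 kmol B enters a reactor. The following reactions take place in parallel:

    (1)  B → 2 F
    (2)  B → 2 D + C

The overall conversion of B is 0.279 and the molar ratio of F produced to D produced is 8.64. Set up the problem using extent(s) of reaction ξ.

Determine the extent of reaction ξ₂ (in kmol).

ξ₂ = 18.3 kmol

Conversion of B: B consumed = 0.279 × 633 = 176.6 kmol = 1ξ₁ + 1ξ₂.
Selectivity: 2ξ₁ / (2ξ₂) = 8.64 → ξ₁ = 8.64 ξ₂.
Substitute: (1·8.64 + 1) ξ₂ = 176.6 → ξ₂ = 18.32 kmol, ξ₁ = 158.3 kmol.
Outlet amounts (n = n₀ + Σ ν·ξ):
  B: 633 − 1(158.3) − 1(18.32) = 456.4
  F: 0 + 2(158.3) = 316.6
  D: 0 + 2(18.32) = 36.64
  C: 0 + 1(18.32) = 18.32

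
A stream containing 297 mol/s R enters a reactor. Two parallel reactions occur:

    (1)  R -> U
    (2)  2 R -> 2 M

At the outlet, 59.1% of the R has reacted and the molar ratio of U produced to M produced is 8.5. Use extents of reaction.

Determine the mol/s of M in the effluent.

Conversion of R: R consumed = 0.591 × 297 = 175.5 mol/s = 1ξ₁ + 2ξ₂.
Selectivity: 1ξ₁ / (2ξ₂) = 8.5 → ξ₁ = 17 ξ₂.
Substitute: (1·17 + 2) ξ₂ = 175.5 → ξ₂ = 9.238 mol/s, ξ₁ = 157.1 mol/s.
Outlet amounts (n = n₀ + Σ ν·ξ):
  R: 297 − 1(157.1) − 2(9.238) = 121.5
  U: 0 + 1(157.1) = 157.1
  M: 0 + 2(9.238) = 18.48

18.5 mol/s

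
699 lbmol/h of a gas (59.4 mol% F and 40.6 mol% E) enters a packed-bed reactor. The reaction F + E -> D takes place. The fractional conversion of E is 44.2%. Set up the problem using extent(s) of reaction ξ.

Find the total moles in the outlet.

E reacted = 0.442 × 283.8 = 125.4 lbmol/h; ν_E = −1, so ξ = 125.4/1 = 125.4 lbmol/h.
Outlet amounts (n = n₀ + ν ξ):
  F: 415.2 − 1(125.4) = 289.8
  E: 283.8 − 1(125.4) = 158.4
  D: 0 + 1(125.4) = 125.4
Total out = 289.8 + 158.4 + 125.4 = 573.6 lbmol/h.

574 lbmol/h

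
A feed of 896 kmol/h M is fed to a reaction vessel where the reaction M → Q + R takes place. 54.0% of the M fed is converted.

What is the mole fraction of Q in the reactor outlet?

M reacted = 0.54 × 896 = 483.8 kmol/h; ν_M = −1, so ξ = 483.8/1 = 483.8 kmol/h.
Outlet amounts (n = n₀ + ν ξ):
  M: 896 − 1(483.8) = 412.2
  Q: 0 + 1(483.8) = 483.8
  R: 0 + 1(483.8) = 483.8
Total out = 1380 kmol/h; y_Q = 483.8 / 1380 = 0.3506.

0.351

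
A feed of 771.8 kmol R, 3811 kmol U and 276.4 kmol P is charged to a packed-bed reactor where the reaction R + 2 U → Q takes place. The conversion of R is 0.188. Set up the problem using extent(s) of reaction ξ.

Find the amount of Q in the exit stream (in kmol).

R reacted = 0.188 × 771.8 = 145.1 kmol; ν_R = −1, so ξ = 145.1/1 = 145.1 kmol.
Outlet amounts (n = n₀ + ν ξ):
  R: 771.8 − 1(145.1) = 626.7
  U: 3811 − 2(145.1) = 3521
  Q: 0 + 1(145.1) = 145.1
  P: 276.4 (inert)

145 kmol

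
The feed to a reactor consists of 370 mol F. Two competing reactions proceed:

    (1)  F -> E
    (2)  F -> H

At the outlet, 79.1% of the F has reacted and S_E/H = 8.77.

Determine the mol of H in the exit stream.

30 mol

Conversion of F: F consumed = 0.791 × 370 = 292.7 mol = 1ξ₁ + 1ξ₂.
Selectivity: 1ξ₁ / (1ξ₂) = 8.77 → ξ₁ = 8.77 ξ₂.
Substitute: (1·8.77 + 1) ξ₂ = 292.7 → ξ₂ = 29.96 mol, ξ₁ = 262.7 mol.
Outlet amounts (n = n₀ + Σ ν·ξ):
  F: 370 − 1(262.7) − 1(29.96) = 77.33
  E: 0 + 1(262.7) = 262.7
  H: 0 + 1(29.96) = 29.96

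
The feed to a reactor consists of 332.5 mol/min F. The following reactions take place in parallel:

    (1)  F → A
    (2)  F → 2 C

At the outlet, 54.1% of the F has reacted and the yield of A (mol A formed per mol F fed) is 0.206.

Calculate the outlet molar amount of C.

223 mol/min

Yield of A: 1ξ₁ / 332.5 = 0.206 → ξ₁ = 68.49 mol/min.
Conversion of F: 1ξ₁ + 1ξ₂ = 0.541 × 332.5 = 179.9 → ξ₂ = 111.4 mol/min.
Outlet amounts (n = n₀ + Σ ν·ξ):
  F: 332.5 − 1(68.49) − 1(111.4) = 152.6
  A: 0 + 1(68.49) = 68.49
  C: 0 + 2(111.4) = 222.8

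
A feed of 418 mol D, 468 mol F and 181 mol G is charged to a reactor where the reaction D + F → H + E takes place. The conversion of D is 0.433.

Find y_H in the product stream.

0.17

D reacted = 0.433 × 418 = 181 mol; ν_D = −1, so ξ = 181/1 = 181 mol.
Outlet amounts (n = n₀ + ν ξ):
  D: 418 − 1(181) = 237
  F: 468 − 1(181) = 287
  H: 0 + 1(181) = 181
  E: 0 + 1(181) = 181
  G: 181 (inert)
Total out = 1067 mol; y_H = 181 / 1067 = 0.1696.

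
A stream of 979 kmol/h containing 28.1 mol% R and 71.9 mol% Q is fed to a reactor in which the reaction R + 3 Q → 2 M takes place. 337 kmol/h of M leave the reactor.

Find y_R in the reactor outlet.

For M: n = n₀ + 2ξ → 337 = 0 + 2ξ, giving ξ = 168.5 kmol/h.
Outlet amounts (n = n₀ + ν ξ):
  R: 275.1 − 1(168.5) = 106.6
  Q: 703.9 − 3(168.5) = 198.4
  M: 0 + 2(168.5) = 337
Total out = 642 kmol/h; y_R = 106.6 / 642 = 0.166.

0.166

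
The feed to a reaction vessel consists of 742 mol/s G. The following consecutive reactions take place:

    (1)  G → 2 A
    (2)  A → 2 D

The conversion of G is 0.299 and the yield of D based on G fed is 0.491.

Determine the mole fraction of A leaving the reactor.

0.228

Conversion of G: G consumed = 1ξ₁ = 0.299 × 742 → ξ₁ = 221.9 mol/s.
Yield of D: 2ξ₂ / 742 = 0.491 → ξ₂ = 182.2 mol/s.
Outlet amounts (n = n₀ + Σ ν·ξ):
  G: 742 − 1(221.9) = 520.1
  A: 0 + 2(221.9) − 1(182.2) = 261.6
  D: 0 + 2(182.2) = 364.3
Total out = 1146 mol/s; y_A = 261.6 / 1146 = 0.2282.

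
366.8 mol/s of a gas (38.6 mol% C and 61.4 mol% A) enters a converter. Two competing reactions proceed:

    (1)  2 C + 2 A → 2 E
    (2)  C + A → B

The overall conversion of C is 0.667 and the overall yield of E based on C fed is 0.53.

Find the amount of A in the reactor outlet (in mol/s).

131 mol/s

Yield of E: 2ξ₁ / 141.6 = 0.53 → ξ₁ = 37.52 mol/s.
Conversion of C: 2ξ₁ + 1ξ₂ = 0.667 × 141.6 = 94.44 → ξ₂ = 19.4 mol/s.
Outlet amounts (n = n₀ + Σ ν·ξ):
  C: 141.6 − 2(37.52) − 1(19.4) = 47.15
  A: 225.2 − 2(37.52) − 1(19.4) = 130.8
  E: 0 + 2(37.52) = 75.04
  B: 0 + 1(19.4) = 19.4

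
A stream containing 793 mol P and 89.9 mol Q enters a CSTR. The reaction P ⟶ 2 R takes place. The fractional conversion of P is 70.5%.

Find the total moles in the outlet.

P reacted = 0.705 × 793 = 559.1 mol; ν_P = −1, so ξ = 559.1/1 = 559.1 mol.
Outlet amounts (n = n₀ + ν ξ):
  P: 793 − 1(559.1) = 233.9
  R: 0 + 2(559.1) = 1118
  Q: 89.9 (inert)
Total out = 233.9 + 1118 + 89.9 = 1442 mol.

1440 mol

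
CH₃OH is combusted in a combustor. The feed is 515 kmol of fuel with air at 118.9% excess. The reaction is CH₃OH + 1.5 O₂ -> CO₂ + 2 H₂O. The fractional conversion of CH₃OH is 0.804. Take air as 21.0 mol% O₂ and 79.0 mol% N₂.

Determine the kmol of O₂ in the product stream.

1070 kmol

Stoichiometric O₂ = 1.5 × 515 = 772.5 kmol; O₂ fed = 772.5 × 2.189 = 1691 kmol.
N₂ fed = 1691 × 79/21 = 6361 kmol.
Fuel reacted = 0.804 × 515 → ξ = 414.1 kmol.
Outlet (n = n₀ + ν ξ):
  CH₃OH: 515 − 1(414.1) = 100.9
  O₂: 1691 − 1.5(414.1) = 1070
  N₂: 6361 (inert)
  CO₂: 0 + 1(414.1) = 414.1
  H₂O: 0 + 2(414.1) = 828.1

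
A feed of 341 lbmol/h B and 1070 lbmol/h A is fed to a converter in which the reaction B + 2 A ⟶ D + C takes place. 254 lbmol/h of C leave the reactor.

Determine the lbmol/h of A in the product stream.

562 lbmol/h

For C: n = n₀ + 1ξ → 254 = 0 + 1ξ, giving ξ = 254 lbmol/h.
Outlet amounts (n = n₀ + ν ξ):
  B: 341 − 1(254) = 87
  A: 1070 − 2(254) = 562
  D: 0 + 1(254) = 254
  C: 0 + 1(254) = 254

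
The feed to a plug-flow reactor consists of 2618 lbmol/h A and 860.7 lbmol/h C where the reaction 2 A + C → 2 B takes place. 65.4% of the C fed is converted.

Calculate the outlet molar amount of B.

C reacted = 0.654 × 860.7 = 562.9 lbmol/h; ν_C = −1, so ξ = 562.9/1 = 562.9 lbmol/h.
Outlet amounts (n = n₀ + ν ξ):
  A: 2618 − 2(562.9) = 1492
  C: 860.7 − 1(562.9) = 297.8
  B: 0 + 2(562.9) = 1126

1130 lbmol/h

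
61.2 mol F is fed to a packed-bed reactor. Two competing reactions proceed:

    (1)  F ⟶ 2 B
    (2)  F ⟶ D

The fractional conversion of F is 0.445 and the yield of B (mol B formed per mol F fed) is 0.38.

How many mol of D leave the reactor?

Yield of B: 2ξ₁ / 61.2 = 0.38 → ξ₁ = 11.63 mol.
Conversion of F: 1ξ₁ + 1ξ₂ = 0.445 × 61.2 = 27.23 → ξ₂ = 15.61 mol.
Outlet amounts (n = n₀ + Σ ν·ξ):
  F: 61.2 − 1(11.63) − 1(15.61) = 33.97
  B: 0 + 2(11.63) = 23.26
  D: 0 + 1(15.61) = 15.61

15.6 mol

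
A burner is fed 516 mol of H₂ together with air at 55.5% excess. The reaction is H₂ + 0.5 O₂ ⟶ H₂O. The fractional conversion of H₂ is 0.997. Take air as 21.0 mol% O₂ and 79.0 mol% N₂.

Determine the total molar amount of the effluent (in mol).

2170 mol

Stoichiometric O₂ = 0.5 × 516 = 258 mol; O₂ fed = 258 × 1.555 = 401.2 mol.
N₂ fed = 401.2 × 79/21 = 1509 mol.
Fuel reacted = 0.997 × 516 → ξ = 514.5 mol.
Outlet (n = n₀ + ν ξ):
  H₂: 516 − 1(514.5) = 1.548
  O₂: 401.2 − 0.5(514.5) = 144
  N₂: 1509 (inert)
  H₂O: 0 + 1(514.5) = 514.5
Total out = 1.548 + 144 + 1509 + 514.5 = 2169 mol.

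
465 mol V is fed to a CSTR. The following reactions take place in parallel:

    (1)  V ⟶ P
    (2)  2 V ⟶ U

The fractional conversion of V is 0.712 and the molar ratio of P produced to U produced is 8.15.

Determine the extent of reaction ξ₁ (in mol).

Conversion of V: V consumed = 0.712 × 465 = 331.1 mol = 1ξ₁ + 2ξ₂.
Selectivity: 1ξ₁ / (1ξ₂) = 8.15 → ξ₁ = 8.15 ξ₂.
Substitute: (1·8.15 + 2) ξ₂ = 331.1 → ξ₂ = 32.62 mol, ξ₁ = 265.8 mol.
Outlet amounts (n = n₀ + Σ ν·ξ):
  V: 465 − 1(265.8) − 2(32.62) = 133.9
  P: 0 + 1(265.8) = 265.8
  U: 0 + 1(32.62) = 32.62

ξ₁ = 266 mol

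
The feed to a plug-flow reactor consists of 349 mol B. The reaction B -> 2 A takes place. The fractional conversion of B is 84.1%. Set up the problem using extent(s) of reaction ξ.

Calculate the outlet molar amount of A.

B reacted = 0.841 × 349 = 293.5 mol; ν_B = −1, so ξ = 293.5/1 = 293.5 mol.
Outlet amounts (n = n₀ + ν ξ):
  B: 349 − 1(293.5) = 55.49
  A: 0 + 2(293.5) = 587

587 mol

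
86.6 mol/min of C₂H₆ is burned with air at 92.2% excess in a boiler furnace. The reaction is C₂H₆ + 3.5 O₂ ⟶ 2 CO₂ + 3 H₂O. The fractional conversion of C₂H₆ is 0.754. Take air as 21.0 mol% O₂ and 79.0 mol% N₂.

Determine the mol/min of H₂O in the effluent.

Stoichiometric O₂ = 3.5 × 86.6 = 303.1 mol/min; O₂ fed = 303.1 × 1.922 = 582.6 mol/min.
N₂ fed = 582.6 × 79/21 = 2192 mol/min.
Fuel reacted = 0.754 × 86.6 → ξ = 65.3 mol/min.
Outlet (n = n₀ + ν ξ):
  C₂H₆: 86.6 − 1(65.3) = 21.3
  O₂: 582.6 − 3.5(65.3) = 354
  N₂: 2192 (inert)
  CO₂: 0 + 2(65.3) = 130.6
  H₂O: 0 + 3(65.3) = 195.9

196 mol/min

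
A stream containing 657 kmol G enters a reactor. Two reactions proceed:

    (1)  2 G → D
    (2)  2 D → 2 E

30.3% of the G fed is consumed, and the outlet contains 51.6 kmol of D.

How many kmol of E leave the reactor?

47.9 kmol

Conversion of G: G consumed = 2ξ₁ = 0.303 × 657 → ξ₁ = 99.54 kmol.
D balance: n_D = 0 + 1ξ₁ − 2ξ₂ = 51.6 → ξ₂ = (1·99.54 − 51.6)/2 = 23.97 kmol.
Outlet amounts (n = n₀ + Σ ν·ξ):
  G: 657 − 2(99.54) = 457.9
  D: 0 + 1(99.54) − 2(23.97) = 51.6
  E: 0 + 2(23.97) = 47.94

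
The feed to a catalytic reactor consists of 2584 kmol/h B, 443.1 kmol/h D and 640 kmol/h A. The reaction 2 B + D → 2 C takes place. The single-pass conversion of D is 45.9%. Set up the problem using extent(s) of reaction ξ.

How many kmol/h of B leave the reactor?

D reacted = 0.459 × 443.1 = 203.4 kmol/h; ν_D = −1, so ξ = 203.4/1 = 203.4 kmol/h.
Outlet amounts (n = n₀ + ν ξ):
  B: 2584 − 2(203.4) = 2177
  D: 443.1 − 1(203.4) = 239.7
  C: 0 + 2(203.4) = 406.8
  A: 640 (inert)

2180 kmol/h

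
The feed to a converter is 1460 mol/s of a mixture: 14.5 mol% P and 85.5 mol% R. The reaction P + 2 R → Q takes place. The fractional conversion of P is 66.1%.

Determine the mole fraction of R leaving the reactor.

P reacted = 0.661 × 211.7 = 139.9 mol/s; ν_P = −1, so ξ = 139.9/1 = 139.9 mol/s.
Outlet amounts (n = n₀ + ν ξ):
  P: 211.7 − 1(139.9) = 71.77
  R: 1248 − 2(139.9) = 968.4
  Q: 0 + 1(139.9) = 139.9
Total out = 1180 mol/s; y_R = 968.4 / 1180 = 0.8206.

0.821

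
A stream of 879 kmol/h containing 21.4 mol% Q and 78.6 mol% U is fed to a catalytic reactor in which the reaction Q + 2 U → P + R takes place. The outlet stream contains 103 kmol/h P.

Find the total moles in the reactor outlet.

776 kmol/h

For P: n = n₀ + 1ξ → 103 = 0 + 1ξ, giving ξ = 103 kmol/h.
Outlet amounts (n = n₀ + ν ξ):
  Q: 188.1 − 1(103) = 85.11
  U: 690.9 − 2(103) = 484.9
  P: 0 + 1(103) = 103
  R: 0 + 1(103) = 103
Total out = 85.11 + 484.9 + 103 + 103 = 776 kmol/h.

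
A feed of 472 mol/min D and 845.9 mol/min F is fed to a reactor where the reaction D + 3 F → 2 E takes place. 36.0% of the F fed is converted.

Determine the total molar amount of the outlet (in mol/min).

F reacted = 0.36 × 845.9 = 304.5 mol/min; ν_F = −3, so ξ = 304.5/3 = 101.5 mol/min.
Outlet amounts (n = n₀ + ν ξ):
  D: 472 − 1(101.5) = 370.5
  F: 845.9 − 3(101.5) = 541.4
  E: 0 + 2(101.5) = 203
Total out = 370.5 + 541.4 + 203 = 1115 mol/min.

1110 mol/min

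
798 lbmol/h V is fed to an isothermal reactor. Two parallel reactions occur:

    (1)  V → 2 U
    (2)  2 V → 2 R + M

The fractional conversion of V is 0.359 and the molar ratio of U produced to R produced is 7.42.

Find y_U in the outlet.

Conversion of V: V consumed = 0.359 × 798 = 286.5 lbmol/h = 1ξ₁ + 2ξ₂.
Selectivity: 2ξ₁ / (2ξ₂) = 7.42 → ξ₁ = 7.42 ξ₂.
Substitute: (1·7.42 + 2) ξ₂ = 286.5 → ξ₂ = 30.41 lbmol/h, ξ₁ = 225.7 lbmol/h.
Outlet amounts (n = n₀ + Σ ν·ξ):
  V: 798 − 1(225.7) − 2(30.41) = 511.5
  U: 0 + 2(225.7) = 451.3
  R: 0 + 2(30.41) = 60.82
  M: 0 + 1(30.41) = 30.41
Total out = 1054 lbmol/h; y_U = 451.3 / 1054 = 0.4282.

0.428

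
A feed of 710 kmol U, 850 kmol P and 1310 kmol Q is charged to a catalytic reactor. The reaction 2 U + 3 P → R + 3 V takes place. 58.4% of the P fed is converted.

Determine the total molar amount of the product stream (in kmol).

P reacted = 0.584 × 850 = 496.4 kmol; ν_P = −3, so ξ = 496.4/3 = 165.5 kmol.
Outlet amounts (n = n₀ + ν ξ):
  U: 710 − 2(165.5) = 379.1
  P: 850 − 3(165.5) = 353.6
  R: 0 + 1(165.5) = 165.5
  V: 0 + 3(165.5) = 496.4
  Q: 1310 (inert)
Total out = 379.1 + 353.6 + 165.5 + 496.4 + 1310 = 2705 kmol.

2700 kmol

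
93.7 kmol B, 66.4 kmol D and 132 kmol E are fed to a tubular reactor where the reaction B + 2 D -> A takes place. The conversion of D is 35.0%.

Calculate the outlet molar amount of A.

D reacted = 0.35 × 66.4 = 23.24 kmol; ν_D = −2, so ξ = 23.24/2 = 11.62 kmol.
Outlet amounts (n = n₀ + ν ξ):
  B: 93.7 − 1(11.62) = 82.08
  D: 66.4 − 2(11.62) = 43.16
  A: 0 + 1(11.62) = 11.62
  E: 132 (inert)

11.6 kmol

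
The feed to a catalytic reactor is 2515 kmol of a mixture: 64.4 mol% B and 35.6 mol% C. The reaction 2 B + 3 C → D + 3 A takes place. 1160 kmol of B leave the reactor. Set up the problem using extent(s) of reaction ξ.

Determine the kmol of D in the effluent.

230 kmol

For B: n = n₀ − 2ξ → 1160 = 1620 − 2ξ, giving ξ = 229.8 kmol.
Outlet amounts (n = n₀ + ν ξ):
  B: 1620 − 2(229.8) = 1160
  C: 895.3 − 3(229.8) = 205.8
  D: 0 + 1(229.8) = 229.8
  A: 0 + 3(229.8) = 689.5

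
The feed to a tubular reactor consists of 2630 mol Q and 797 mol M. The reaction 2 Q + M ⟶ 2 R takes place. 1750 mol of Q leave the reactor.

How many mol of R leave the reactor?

For Q: n = n₀ − 2ξ → 1750 = 2630 − 2ξ, giving ξ = 440 mol.
Outlet amounts (n = n₀ + ν ξ):
  Q: 2630 − 2(440) = 1750
  M: 797 − 1(440) = 357
  R: 0 + 2(440) = 880

880 mol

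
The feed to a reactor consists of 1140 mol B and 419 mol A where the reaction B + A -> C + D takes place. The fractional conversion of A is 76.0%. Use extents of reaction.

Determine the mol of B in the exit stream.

822 mol

A reacted = 0.76 × 419 = 318.4 mol; ν_A = −1, so ξ = 318.4/1 = 318.4 mol.
Outlet amounts (n = n₀ + ν ξ):
  B: 1140 − 1(318.4) = 821.6
  A: 419 − 1(318.4) = 100.6
  C: 0 + 1(318.4) = 318.4
  D: 0 + 1(318.4) = 318.4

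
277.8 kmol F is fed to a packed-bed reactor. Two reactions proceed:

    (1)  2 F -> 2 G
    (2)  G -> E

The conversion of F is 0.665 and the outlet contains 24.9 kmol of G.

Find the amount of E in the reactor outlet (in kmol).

160 kmol

Conversion of F: F consumed = 2ξ₁ = 0.665 × 277.8 → ξ₁ = 92.37 kmol.
G balance: n_G = 0 + 2ξ₁ − 1ξ₂ = 24.9 → ξ₂ = (2·92.37 − 24.9)/1 = 159.8 kmol.
Outlet amounts (n = n₀ + Σ ν·ξ):
  F: 277.8 − 2(92.37) = 93.06
  G: 0 + 2(92.37) − 1(159.8) = 24.9
  E: 0 + 1(159.8) = 159.8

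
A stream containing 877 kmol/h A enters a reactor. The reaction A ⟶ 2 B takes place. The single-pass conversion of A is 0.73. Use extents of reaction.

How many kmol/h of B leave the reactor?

1280 kmol/h

A reacted = 0.73 × 877 = 640.2 kmol/h; ν_A = −1, so ξ = 640.2/1 = 640.2 kmol/h.
Outlet amounts (n = n₀ + ν ξ):
  A: 877 − 1(640.2) = 236.8
  B: 0 + 2(640.2) = 1280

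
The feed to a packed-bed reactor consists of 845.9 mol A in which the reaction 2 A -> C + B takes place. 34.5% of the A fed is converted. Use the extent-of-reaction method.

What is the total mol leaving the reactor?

A reacted = 0.345 × 845.9 = 291.8 mol; ν_A = −2, so ξ = 291.8/2 = 145.9 mol.
Outlet amounts (n = n₀ + ν ξ):
  A: 845.9 − 2(145.9) = 554.1
  C: 0 + 1(145.9) = 145.9
  B: 0 + 1(145.9) = 145.9
Total out = 554.1 + 145.9 + 145.9 = 845.9 mol.

846 mol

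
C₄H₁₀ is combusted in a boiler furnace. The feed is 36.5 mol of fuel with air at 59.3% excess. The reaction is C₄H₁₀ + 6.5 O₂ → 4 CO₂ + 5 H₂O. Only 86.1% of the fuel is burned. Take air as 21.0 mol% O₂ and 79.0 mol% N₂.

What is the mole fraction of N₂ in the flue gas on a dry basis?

Stoichiometric O₂ = 6.5 × 36.5 = 237.2 mol; O₂ fed = 237.2 × 1.593 = 377.9 mol.
N₂ fed = 377.9 × 79/21 = 1422 mol.
Fuel reacted = 0.861 × 36.5 → ξ = 31.43 mol.
Outlet (n = n₀ + ν ξ):
  C₄H₁₀: 36.5 − 1(31.43) = 5.073
  O₂: 377.9 − 6.5(31.43) = 173.7
  N₂: 1422 (inert)
  CO₂: 0 + 4(31.43) = 125.7
  H₂O: 0 + 5(31.43) = 157.1
Dry total = 1726 mol; y_N₂ (dry) = 1422 / 1726 = 0.8236.

0.824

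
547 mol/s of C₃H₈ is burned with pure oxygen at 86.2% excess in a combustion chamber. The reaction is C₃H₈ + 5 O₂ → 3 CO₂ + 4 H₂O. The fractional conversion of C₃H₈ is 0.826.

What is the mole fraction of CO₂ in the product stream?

Stoichiometric O₂ = 5 × 547 = 2735 mol/s; O₂ fed = 2735 × 1.862 = 5093 mol/s.
Fuel reacted = 0.826 × 547 → ξ = 451.8 mol/s.
Outlet (n = n₀ + ν ξ):
  C₃H₈: 547 − 1(451.8) = 95.18
  O₂: 5093 − 5(451.8) = 2833
  CO₂: 0 + 3(451.8) = 1355
  H₂O: 0 + 4(451.8) = 1807
Total out = 6091 mol/s; y_CO₂ = 1355 / 6091 = 0.2225.

0.223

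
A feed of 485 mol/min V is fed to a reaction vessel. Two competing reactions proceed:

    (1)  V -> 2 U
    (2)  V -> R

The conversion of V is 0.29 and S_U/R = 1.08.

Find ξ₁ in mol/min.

Conversion of V: V consumed = 0.29 × 485 = 140.6 mol/min = 1ξ₁ + 1ξ₂.
Selectivity: 2ξ₁ / (1ξ₂) = 1.08 → ξ₁ = 0.54 ξ₂.
Substitute: (1·0.54 + 1) ξ₂ = 140.6 → ξ₂ = 91.33 mol/min, ξ₁ = 49.32 mol/min.
Outlet amounts (n = n₀ + Σ ν·ξ):
  V: 485 − 1(49.32) − 1(91.33) = 344.4
  U: 0 + 2(49.32) = 98.64
  R: 0 + 1(91.33) = 91.33

ξ₁ = 49.3 mol/min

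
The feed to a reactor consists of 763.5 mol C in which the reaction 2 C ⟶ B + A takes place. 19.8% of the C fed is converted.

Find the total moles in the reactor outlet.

C reacted = 0.198 × 763.5 = 151.2 mol; ν_C = −2, so ξ = 151.2/2 = 75.59 mol.
Outlet amounts (n = n₀ + ν ξ):
  C: 763.5 − 2(75.59) = 612.3
  B: 0 + 1(75.59) = 75.59
  A: 0 + 1(75.59) = 75.59
Total out = 612.3 + 75.59 + 75.59 = 763.5 mol.

764 mol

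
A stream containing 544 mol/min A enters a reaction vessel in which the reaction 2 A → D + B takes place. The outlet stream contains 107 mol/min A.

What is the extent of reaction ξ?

ξ = 218 mol/min

For A: n = n₀ − 2ξ → 107 = 544 − 2ξ, giving ξ = 218.5 mol/min.
Outlet amounts (n = n₀ + ν ξ):
  A: 544 − 2(218.5) = 107
  D: 0 + 1(218.5) = 218.5
  B: 0 + 1(218.5) = 218.5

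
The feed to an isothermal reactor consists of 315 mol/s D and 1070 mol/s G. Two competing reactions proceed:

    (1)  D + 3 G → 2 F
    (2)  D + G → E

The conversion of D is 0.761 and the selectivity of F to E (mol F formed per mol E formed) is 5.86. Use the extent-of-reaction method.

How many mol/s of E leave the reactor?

Conversion of D: D consumed = 0.761 × 315 = 239.7 mol/s = 1ξ₁ + 1ξ₂.
Selectivity: 2ξ₁ / (1ξ₂) = 5.86 → ξ₁ = 2.93 ξ₂.
Substitute: (1·2.93 + 1) ξ₂ = 239.7 → ξ₂ = 61 mol/s, ξ₁ = 178.7 mol/s.
Outlet amounts (n = n₀ + Σ ν·ξ):
  D: 315 − 1(178.7) − 1(61) = 75.28
  G: 1070 − 3(178.7) − 1(61) = 472.8
  F: 0 + 2(178.7) = 357.4
  E: 0 + 1(61) = 61

61 mol/s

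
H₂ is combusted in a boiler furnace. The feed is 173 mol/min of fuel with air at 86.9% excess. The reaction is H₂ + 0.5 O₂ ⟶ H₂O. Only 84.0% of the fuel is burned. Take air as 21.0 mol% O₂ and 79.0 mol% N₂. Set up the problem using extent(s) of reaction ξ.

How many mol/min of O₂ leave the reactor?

Stoichiometric O₂ = 0.5 × 173 = 86.5 mol/min; O₂ fed = 86.5 × 1.869 = 161.7 mol/min.
N₂ fed = 161.7 × 79/21 = 608.2 mol/min.
Fuel reacted = 0.84 × 173 → ξ = 145.3 mol/min.
Outlet (n = n₀ + ν ξ):
  H₂: 173 − 1(145.3) = 27.68
  O₂: 161.7 − 0.5(145.3) = 89.01
  N₂: 608.2 (inert)
  H₂O: 0 + 1(145.3) = 145.3

89 mol/min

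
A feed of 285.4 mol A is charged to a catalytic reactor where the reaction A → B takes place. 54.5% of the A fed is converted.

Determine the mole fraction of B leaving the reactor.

0.545

A reacted = 0.545 × 285.4 = 155.5 mol; ν_A = −1, so ξ = 155.5/1 = 155.5 mol.
Outlet amounts (n = n₀ + ν ξ):
  A: 285.4 − 1(155.5) = 129.9
  B: 0 + 1(155.5) = 155.5
Total out = 285.4 mol; y_B = 155.5 / 285.4 = 0.545.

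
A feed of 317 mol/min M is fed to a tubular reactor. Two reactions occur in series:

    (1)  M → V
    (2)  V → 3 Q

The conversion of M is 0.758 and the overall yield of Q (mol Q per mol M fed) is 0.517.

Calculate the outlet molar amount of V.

186 mol/min

Conversion of M: M consumed = 1ξ₁ = 0.758 × 317 → ξ₁ = 240.3 mol/min.
Yield of Q: 3ξ₂ / 317 = 0.517 → ξ₂ = 54.63 mol/min.
Outlet amounts (n = n₀ + Σ ν·ξ):
  M: 317 − 1(240.3) = 76.71
  V: 0 + 1(240.3) − 1(54.63) = 185.7
  Q: 0 + 3(54.63) = 163.9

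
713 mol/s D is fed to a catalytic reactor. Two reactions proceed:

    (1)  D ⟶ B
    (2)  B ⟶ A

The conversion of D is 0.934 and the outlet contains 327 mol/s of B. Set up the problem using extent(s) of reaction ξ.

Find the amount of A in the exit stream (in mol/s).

Conversion of D: D consumed = 1ξ₁ = 0.934 × 713 → ξ₁ = 665.9 mol/s.
B balance: n_B = 0 + 1ξ₁ − 1ξ₂ = 327 → ξ₂ = (1·665.9 − 327)/1 = 338.9 mol/s.
Outlet amounts (n = n₀ + Σ ν·ξ):
  D: 713 − 1(665.9) = 47.06
  B: 0 + 1(665.9) − 1(338.9) = 327
  A: 0 + 1(338.9) = 338.9

339 mol/s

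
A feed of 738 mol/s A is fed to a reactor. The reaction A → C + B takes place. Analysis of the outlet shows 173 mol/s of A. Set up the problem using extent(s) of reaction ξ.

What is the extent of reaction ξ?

ξ = 565 mol/s

For A: n = n₀ − 1ξ → 173 = 738 − 1ξ, giving ξ = 565 mol/s.
Outlet amounts (n = n₀ + ν ξ):
  A: 738 − 1(565) = 173
  C: 0 + 1(565) = 565
  B: 0 + 1(565) = 565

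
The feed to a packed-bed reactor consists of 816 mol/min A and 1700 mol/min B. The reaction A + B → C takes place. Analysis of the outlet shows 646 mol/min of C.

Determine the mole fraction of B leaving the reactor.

0.564

For C: n = n₀ + 1ξ → 646 = 0 + 1ξ, giving ξ = 646 mol/min.
Outlet amounts (n = n₀ + ν ξ):
  A: 816 − 1(646) = 170
  B: 1700 − 1(646) = 1054
  C: 0 + 1(646) = 646
Total out = 1870 mol/min; y_B = 1054 / 1870 = 0.5636.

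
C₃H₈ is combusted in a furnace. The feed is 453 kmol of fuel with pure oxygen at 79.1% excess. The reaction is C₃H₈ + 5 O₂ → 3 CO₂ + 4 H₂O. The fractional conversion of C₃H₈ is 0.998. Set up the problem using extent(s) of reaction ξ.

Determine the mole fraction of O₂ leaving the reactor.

Stoichiometric O₂ = 5 × 453 = 2265 kmol; O₂ fed = 2265 × 1.791 = 4057 kmol.
Fuel reacted = 0.998 × 453 → ξ = 452.1 kmol.
Outlet (n = n₀ + ν ξ):
  C₃H₈: 453 − 1(452.1) = 0.906
  O₂: 4057 − 5(452.1) = 1796
  CO₂: 0 + 3(452.1) = 1356
  H₂O: 0 + 4(452.1) = 1808
Total out = 4962 kmol; y_O₂ = 1796 / 4962 = 0.362.

0.362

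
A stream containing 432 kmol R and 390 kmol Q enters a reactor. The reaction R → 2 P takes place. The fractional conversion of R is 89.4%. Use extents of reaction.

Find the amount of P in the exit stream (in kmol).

772 kmol

R reacted = 0.894 × 432 = 386.2 kmol; ν_R = −1, so ξ = 386.2/1 = 386.2 kmol.
Outlet amounts (n = n₀ + ν ξ):
  R: 432 − 1(386.2) = 45.79
  P: 0 + 2(386.2) = 772.4
  Q: 390 (inert)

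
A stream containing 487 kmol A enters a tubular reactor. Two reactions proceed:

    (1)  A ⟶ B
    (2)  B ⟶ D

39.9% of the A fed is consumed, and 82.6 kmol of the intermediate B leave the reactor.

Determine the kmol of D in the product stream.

Conversion of A: A consumed = 1ξ₁ = 0.399 × 487 → ξ₁ = 194.3 kmol.
B balance: n_B = 0 + 1ξ₁ − 1ξ₂ = 82.6 → ξ₂ = (1·194.3 − 82.6)/1 = 111.7 kmol.
Outlet amounts (n = n₀ + Σ ν·ξ):
  A: 487 − 1(194.3) = 292.7
  B: 0 + 1(194.3) − 1(111.7) = 82.6
  D: 0 + 1(111.7) = 111.7

112 kmol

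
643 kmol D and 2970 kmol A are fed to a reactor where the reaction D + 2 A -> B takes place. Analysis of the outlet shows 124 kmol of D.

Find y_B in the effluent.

0.202

For D: n = n₀ − 1ξ → 124 = 643 − 1ξ, giving ξ = 519 kmol.
Outlet amounts (n = n₀ + ν ξ):
  D: 643 − 1(519) = 124
  A: 2970 − 2(519) = 1932
  B: 0 + 1(519) = 519
Total out = 2575 kmol; y_B = 519 / 2575 = 0.2016.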